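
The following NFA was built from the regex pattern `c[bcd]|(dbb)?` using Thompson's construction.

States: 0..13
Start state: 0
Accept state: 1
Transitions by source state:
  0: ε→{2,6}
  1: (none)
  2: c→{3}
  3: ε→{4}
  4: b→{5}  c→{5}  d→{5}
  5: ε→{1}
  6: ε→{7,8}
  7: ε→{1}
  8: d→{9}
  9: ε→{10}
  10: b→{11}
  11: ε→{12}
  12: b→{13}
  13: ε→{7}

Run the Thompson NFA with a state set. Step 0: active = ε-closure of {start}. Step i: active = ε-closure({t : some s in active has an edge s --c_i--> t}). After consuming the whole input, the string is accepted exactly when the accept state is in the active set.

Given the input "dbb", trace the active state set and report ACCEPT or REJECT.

start: ε-closure({0}) = {0,1,2,6,7,8}
'd' @ 1: {9,10}
'b' @ 2: {11,12}
'b' @ 3: {1,7,13}  ✓accept
final: {1,7,13}; accept 1 in set

Answer: ACCEPT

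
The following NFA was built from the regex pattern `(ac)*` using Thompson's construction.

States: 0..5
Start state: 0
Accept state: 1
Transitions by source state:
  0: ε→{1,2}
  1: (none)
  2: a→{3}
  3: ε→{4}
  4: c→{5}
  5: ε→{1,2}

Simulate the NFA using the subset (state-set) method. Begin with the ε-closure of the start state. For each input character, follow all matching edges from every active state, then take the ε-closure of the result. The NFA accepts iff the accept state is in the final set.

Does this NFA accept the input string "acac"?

Answer: ACCEPT

Steps:
start: ε-closure({0}) = {0,1,2}
'a' @ 1: {3,4}
'c' @ 2: {1,2,5}  [accepting]
'a' @ 3: {3,4}
'c' @ 4: {1,2,5}  [accepting]
after full input: {1,2,5}  (accept=1 in)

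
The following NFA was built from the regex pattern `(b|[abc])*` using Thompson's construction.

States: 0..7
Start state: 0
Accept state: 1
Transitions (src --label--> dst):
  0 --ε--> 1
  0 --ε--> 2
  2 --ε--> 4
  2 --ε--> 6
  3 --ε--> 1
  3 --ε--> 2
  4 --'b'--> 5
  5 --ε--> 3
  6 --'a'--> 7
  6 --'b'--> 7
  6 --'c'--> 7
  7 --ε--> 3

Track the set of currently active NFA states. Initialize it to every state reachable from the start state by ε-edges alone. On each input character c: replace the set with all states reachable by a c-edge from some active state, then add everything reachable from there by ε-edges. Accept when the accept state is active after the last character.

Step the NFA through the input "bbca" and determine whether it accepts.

start: ε-closure({0}) = {0,1,2,4,6}
'b' @ 1: {1,2,3,4,5,6,7}  [accepting]
'b' @ 2: {1,2,3,4,5,6,7}  [accepting]
'c' @ 3: {1,2,3,4,6,7}  [accepting]
'a' @ 4: {1,2,3,4,6,7}  [accepting]
end set {1,2,3,4,6,7} — state 1 in

Answer: ACCEPT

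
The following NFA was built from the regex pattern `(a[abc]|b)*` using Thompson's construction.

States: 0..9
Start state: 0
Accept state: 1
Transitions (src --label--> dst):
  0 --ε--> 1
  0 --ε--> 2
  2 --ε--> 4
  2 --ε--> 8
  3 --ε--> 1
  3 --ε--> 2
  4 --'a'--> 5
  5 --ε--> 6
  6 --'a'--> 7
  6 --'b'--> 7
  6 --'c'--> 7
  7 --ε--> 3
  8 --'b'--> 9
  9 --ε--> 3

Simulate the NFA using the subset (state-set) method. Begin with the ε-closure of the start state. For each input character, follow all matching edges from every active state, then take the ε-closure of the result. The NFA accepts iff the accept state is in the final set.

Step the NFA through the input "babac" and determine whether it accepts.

S₀ = ε-closure({0}) = {0,1,2,4,8}
'b' @ 1: {1,2,3,4,8,9}  (accept∈set)
'a' @ 2: {5,6}
'b' @ 3: {1,2,3,4,7,8}  (accept∈set)
'a' @ 4: {5,6}
'c' @ 5: {1,2,3,4,7,8}  (accept∈set)
after full input: {1,2,3,4,7,8}  (accept=1 in)

Answer: ACCEPT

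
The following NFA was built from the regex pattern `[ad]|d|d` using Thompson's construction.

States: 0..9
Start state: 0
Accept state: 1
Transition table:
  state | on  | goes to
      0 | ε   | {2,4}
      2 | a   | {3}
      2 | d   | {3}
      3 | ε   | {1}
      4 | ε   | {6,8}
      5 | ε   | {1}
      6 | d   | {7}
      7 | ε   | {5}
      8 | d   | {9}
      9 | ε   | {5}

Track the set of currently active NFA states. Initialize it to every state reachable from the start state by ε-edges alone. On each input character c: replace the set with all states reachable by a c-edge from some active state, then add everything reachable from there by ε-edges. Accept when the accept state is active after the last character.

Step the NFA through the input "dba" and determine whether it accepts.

initial (ε-close {0}): {0,2,4,6,8}
'd' @ 1: {1,3,5,7,9}  ✓accept
'b' @ 2: {}  — state set empty
rest 'a' ignored (set empty)
end set {} — state 1 not in

Answer: REJECT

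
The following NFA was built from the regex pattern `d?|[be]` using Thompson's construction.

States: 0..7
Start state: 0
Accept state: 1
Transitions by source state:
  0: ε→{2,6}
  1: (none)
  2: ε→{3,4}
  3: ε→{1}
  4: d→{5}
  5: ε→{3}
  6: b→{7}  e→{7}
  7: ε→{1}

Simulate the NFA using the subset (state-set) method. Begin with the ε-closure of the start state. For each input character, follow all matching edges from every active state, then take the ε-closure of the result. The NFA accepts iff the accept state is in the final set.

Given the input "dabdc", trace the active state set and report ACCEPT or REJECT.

Answer: REJECT

Derivation:
S₀ = ε-closure({0}) = {0,1,2,3,4,6}
'd' @ 1: {1,3,5}  ✓accept
'a' @ 2: {}  — state set empty
rest 'bdc' ignored (set empty)
after full input: {}  (accept=1 not in)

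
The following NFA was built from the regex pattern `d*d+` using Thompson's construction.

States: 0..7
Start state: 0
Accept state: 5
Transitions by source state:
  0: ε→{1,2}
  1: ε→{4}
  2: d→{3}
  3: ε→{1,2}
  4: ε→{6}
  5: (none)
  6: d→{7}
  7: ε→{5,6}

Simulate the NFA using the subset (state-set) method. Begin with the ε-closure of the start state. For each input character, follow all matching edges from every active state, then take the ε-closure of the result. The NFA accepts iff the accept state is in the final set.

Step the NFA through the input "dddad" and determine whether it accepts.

Answer: REJECT

Derivation:
initial (ε-close {0}): {0,1,2,4,6}
'd' @ 1: {1,2,3,4,5,6,7}  [accepting]
'd' @ 2: {1,2,3,4,5,6,7}  [accepting]
'd' @ 3: {1,2,3,4,5,6,7}  [accepting]
'a' @ 4: {}  — dead — no transitions
rest 'd' ignored (set empty)
end set {} — state 5 not in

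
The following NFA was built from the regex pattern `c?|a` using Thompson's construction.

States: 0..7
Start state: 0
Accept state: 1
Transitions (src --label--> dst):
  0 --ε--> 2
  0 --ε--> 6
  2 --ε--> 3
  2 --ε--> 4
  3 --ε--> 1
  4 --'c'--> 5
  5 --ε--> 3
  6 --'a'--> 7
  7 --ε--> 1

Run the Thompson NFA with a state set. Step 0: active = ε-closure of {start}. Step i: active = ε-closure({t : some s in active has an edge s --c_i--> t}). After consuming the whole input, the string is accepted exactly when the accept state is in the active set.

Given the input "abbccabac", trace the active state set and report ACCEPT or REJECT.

Answer: REJECT

Derivation:
initial (ε-close {0}): {0,1,2,3,4,6}
'a' @ 1: {1,7}  (accept∈set)
'b' @ 2: {}  — dead — no transitions
rest 'bccabac' ignored (set empty)
end set {} — state 1 not in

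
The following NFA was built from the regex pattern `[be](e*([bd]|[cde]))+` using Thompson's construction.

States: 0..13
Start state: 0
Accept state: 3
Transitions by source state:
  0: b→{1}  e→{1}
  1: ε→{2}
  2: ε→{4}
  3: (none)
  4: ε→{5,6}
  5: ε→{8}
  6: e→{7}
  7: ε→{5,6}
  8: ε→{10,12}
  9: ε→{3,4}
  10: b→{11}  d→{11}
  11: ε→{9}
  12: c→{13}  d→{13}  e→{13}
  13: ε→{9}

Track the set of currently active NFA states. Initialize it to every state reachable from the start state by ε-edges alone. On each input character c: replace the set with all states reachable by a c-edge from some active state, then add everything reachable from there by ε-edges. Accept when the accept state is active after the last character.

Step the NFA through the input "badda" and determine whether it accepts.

Answer: REJECT

Steps:
S₀ = ε-closure({0}) = {0}
'b' @ 1: {1,2,4,5,6,8,10,12}
'a' @ 2: {}  — state set empty
rest 'dda' ignored (set empty)
end set {} — state 3 not in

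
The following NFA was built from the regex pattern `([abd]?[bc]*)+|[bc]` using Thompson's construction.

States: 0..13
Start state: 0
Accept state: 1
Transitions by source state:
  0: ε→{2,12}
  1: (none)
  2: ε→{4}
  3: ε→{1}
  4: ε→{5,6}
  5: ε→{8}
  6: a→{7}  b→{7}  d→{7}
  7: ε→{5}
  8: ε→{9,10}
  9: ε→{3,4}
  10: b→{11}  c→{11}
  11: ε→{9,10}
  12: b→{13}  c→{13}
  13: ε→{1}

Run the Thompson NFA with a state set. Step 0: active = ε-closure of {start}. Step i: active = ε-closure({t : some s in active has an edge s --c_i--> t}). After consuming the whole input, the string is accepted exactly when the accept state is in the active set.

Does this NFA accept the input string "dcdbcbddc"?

Answer: ACCEPT

Trace:
S₀ = ε-closure({0}) = {0,1,2,3,4,5,6,8,9,10,12}
'd' @ 1: {1,3,4,5,6,7,8,9,10}  (accept∈set)
'c' @ 2: {1,3,4,5,6,8,9,10,11}  (accept∈set)
'd' @ 3: {1,3,4,5,6,7,8,9,10}  (accept∈set)
'b' @ 4: {1,3,4,5,6,7,8,9,10,11}  (accept∈set)
'c' @ 5: {1,3,4,5,6,8,9,10,11}  (accept∈set)
'b' @ 6: {1,3,4,5,6,7,8,9,10,11}  (accept∈set)
'd' @ 7: {1,3,4,5,6,7,8,9,10}  (accept∈set)
'd' @ 8: {1,3,4,5,6,7,8,9,10}  (accept∈set)
'c' @ 9: {1,3,4,5,6,8,9,10,11}  (accept∈set)
final: {1,3,4,5,6,8,9,10,11}; accept 1 in set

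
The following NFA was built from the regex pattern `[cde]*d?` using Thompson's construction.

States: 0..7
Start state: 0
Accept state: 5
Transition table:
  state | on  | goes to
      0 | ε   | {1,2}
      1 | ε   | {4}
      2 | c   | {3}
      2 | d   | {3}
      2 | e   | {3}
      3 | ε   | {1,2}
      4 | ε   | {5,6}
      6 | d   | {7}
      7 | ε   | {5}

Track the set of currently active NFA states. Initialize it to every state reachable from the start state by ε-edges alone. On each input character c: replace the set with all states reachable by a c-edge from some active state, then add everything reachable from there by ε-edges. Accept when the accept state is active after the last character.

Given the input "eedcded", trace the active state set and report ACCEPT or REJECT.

start: ε-closure({0}) = {0,1,2,4,5,6}
'e' @ 1: {1,2,3,4,5,6}  [accepting]
'e' @ 2: {1,2,3,4,5,6}  [accepting]
'd' @ 3: {1,2,3,4,5,6,7}  [accepting]
'c' @ 4: {1,2,3,4,5,6}  [accepting]
'd' @ 5: {1,2,3,4,5,6,7}  [accepting]
'e' @ 6: {1,2,3,4,5,6}  [accepting]
'd' @ 7: {1,2,3,4,5,6,7}  [accepting]
end set {1,2,3,4,5,6,7} — state 5 in

Answer: ACCEPT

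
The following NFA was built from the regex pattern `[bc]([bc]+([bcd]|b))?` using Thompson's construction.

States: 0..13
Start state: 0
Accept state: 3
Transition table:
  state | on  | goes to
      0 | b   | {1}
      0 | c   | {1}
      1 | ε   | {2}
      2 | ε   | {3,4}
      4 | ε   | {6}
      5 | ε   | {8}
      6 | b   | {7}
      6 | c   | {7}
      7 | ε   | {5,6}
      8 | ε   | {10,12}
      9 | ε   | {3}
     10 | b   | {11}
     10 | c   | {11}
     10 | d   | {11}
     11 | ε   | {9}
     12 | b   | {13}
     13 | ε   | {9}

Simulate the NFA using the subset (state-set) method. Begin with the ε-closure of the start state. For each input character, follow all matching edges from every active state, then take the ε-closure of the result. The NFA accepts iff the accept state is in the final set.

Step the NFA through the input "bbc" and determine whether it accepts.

start: ε-closure({0}) = {0}
'b' @ 1: {1,2,3,4,6}  ✓accept
'b' @ 2: {5,6,7,8,10,12}
'c' @ 3: {3,5,6,7,8,9,10,11,12}  ✓accept
after full input: {3,5,6,7,8,9,10,11,12}  (accept=3 in)

Answer: ACCEPT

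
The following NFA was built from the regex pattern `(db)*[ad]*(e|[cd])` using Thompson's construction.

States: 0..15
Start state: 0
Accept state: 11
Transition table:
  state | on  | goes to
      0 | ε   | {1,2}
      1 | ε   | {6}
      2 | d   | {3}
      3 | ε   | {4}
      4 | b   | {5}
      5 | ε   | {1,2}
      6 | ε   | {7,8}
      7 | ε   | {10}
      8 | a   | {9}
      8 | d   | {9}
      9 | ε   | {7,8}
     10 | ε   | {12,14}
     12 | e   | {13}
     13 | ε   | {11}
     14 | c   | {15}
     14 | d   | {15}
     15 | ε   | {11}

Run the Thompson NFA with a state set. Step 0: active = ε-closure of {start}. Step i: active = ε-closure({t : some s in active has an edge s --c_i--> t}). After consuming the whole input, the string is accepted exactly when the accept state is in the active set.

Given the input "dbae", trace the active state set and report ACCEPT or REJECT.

Answer: ACCEPT

Derivation:
start: ε-closure({0}) = {0,1,2,6,7,8,10,12,14}
'd' @ 1: {3,4,7,8,9,10,11,12,14,15}  (accept∈set)
'b' @ 2: {1,2,5,6,7,8,10,12,14}
'a' @ 3: {7,8,9,10,12,14}
'e' @ 4: {11,13}  (accept∈set)
after full input: {11,13}  (accept=11 in)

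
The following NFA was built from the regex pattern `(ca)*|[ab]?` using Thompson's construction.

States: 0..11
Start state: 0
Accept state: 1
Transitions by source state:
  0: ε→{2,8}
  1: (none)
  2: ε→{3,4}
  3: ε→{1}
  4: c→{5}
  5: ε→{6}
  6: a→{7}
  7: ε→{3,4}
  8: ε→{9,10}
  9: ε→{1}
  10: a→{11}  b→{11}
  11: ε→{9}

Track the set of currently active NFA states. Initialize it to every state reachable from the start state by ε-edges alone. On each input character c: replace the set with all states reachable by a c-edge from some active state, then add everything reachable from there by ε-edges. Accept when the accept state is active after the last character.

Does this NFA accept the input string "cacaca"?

Answer: ACCEPT

Trace:
S₀ = ε-closure({0}) = {0,1,2,3,4,8,9,10}
'c' @ 1: {5,6}
'a' @ 2: {1,3,4,7}  [accepting]
'c' @ 3: {5,6}
'a' @ 4: {1,3,4,7}  [accepting]
'c' @ 5: {5,6}
'a' @ 6: {1,3,4,7}  [accepting]
end set {1,3,4,7} — state 1 in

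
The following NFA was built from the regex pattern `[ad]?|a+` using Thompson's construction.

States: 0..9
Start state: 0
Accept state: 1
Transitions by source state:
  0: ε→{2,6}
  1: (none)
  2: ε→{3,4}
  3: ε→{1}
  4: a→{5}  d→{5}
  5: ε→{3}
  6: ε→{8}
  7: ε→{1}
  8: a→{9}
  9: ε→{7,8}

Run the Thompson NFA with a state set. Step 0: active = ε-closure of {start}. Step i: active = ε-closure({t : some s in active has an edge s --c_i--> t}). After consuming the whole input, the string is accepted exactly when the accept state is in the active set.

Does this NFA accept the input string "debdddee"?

start: ε-closure({0}) = {0,1,2,3,4,6,8}
'd' @ 1: {1,3,5}  [accepting]
'e' @ 2: {}  — state set empty
rest 'bdddee' ignored (set empty)
final: {}; accept 1 not in set

Answer: REJECT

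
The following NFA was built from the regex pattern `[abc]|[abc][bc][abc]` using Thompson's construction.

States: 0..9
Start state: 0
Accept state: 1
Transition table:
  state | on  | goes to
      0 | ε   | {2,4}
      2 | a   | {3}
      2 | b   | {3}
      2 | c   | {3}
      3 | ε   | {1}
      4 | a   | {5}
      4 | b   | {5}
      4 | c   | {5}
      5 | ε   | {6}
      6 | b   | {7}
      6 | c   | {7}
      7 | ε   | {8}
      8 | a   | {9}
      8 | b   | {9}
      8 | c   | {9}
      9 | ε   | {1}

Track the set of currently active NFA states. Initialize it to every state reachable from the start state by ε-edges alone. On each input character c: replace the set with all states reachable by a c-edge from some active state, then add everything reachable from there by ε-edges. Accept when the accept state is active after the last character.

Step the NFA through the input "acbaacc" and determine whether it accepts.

Answer: REJECT

Derivation:
initial (ε-close {0}): {0,2,4}
'a' @ 1: {1,3,5,6}  (accept∈set)
'c' @ 2: {7,8}
'b' @ 3: {1,9}  (accept∈set)
'a' @ 4: {}  — no active states
rest 'acc' ignored (set empty)
final: {}; accept 1 not in set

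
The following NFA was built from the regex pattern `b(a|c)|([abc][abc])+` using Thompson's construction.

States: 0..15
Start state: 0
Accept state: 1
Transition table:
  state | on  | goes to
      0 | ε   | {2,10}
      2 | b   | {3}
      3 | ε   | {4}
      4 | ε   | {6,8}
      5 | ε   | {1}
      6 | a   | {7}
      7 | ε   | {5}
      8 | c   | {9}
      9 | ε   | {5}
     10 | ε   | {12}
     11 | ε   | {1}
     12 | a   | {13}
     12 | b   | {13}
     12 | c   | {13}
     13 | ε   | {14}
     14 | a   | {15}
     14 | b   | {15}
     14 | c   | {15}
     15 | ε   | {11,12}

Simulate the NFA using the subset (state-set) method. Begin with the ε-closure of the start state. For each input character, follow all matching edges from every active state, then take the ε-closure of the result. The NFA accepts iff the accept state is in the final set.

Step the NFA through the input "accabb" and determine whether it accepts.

S₀ = ε-closure({0}) = {0,2,10,12}
'a' @ 1: {13,14}
'c' @ 2: {1,11,12,15}  (accept∈set)
'c' @ 3: {13,14}
'a' @ 4: {1,11,12,15}  (accept∈set)
'b' @ 5: {13,14}
'b' @ 6: {1,11,12,15}  (accept∈set)
end set {1,11,12,15} — state 1 in

Answer: ACCEPT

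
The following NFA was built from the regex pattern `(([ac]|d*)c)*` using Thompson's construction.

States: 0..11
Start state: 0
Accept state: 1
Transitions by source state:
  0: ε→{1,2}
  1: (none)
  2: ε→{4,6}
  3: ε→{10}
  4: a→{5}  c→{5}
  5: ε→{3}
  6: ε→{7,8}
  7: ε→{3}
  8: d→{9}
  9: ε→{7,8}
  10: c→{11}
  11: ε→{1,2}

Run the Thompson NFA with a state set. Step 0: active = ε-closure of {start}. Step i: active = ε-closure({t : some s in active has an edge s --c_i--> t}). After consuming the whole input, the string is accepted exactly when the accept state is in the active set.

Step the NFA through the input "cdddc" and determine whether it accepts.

Answer: ACCEPT

Trace:
S₀ = ε-closure({0}) = {0,1,2,3,4,6,7,8,10}
'c' @ 1: {1,2,3,4,5,6,7,8,10,11}  (accept∈set)
'd' @ 2: {3,7,8,9,10}
'd' @ 3: {3,7,8,9,10}
'd' @ 4: {3,7,8,9,10}
'c' @ 5: {1,2,3,4,6,7,8,10,11}  (accept∈set)
end set {1,2,3,4,6,7,8,10,11} — state 1 in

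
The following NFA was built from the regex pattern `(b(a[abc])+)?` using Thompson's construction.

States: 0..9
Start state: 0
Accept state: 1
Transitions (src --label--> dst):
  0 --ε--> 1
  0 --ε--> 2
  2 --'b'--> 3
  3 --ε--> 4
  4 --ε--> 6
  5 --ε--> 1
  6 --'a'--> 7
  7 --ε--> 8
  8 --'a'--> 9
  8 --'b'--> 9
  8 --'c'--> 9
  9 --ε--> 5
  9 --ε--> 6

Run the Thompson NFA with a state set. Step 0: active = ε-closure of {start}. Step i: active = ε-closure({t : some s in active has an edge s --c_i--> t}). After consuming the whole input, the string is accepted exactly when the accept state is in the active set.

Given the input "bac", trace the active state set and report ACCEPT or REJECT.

Answer: ACCEPT

Trace:
initial (ε-close {0}): {0,1,2}
'b' @ 1: {3,4,6}
'a' @ 2: {7,8}
'c' @ 3: {1,5,6,9}  [accepting]
end set {1,5,6,9} — state 1 in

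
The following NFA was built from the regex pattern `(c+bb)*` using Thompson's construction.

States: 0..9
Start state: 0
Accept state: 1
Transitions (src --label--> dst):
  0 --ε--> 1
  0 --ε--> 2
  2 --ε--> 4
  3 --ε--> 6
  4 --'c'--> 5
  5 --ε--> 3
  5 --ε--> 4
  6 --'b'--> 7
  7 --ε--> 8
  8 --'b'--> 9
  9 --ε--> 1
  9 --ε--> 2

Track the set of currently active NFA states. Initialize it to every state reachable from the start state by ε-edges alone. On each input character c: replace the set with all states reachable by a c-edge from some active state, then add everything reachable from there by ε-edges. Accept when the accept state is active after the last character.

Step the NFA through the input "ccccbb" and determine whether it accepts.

initial (ε-close {0}): {0,1,2,4}
'c' @ 1: {3,4,5,6}
'c' @ 2: {3,4,5,6}
'c' @ 3: {3,4,5,6}
'c' @ 4: {3,4,5,6}
'b' @ 5: {7,8}
'b' @ 6: {1,2,4,9}  (accept∈set)
final: {1,2,4,9}; accept 1 in set

Answer: ACCEPT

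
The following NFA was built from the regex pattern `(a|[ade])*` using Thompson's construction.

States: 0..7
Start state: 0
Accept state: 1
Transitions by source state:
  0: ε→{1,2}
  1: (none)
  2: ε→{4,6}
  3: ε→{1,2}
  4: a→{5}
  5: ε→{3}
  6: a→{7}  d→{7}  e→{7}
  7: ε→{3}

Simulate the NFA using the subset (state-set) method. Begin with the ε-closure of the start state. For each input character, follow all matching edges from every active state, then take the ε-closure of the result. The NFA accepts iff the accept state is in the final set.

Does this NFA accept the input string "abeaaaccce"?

start: ε-closure({0}) = {0,1,2,4,6}
'a' @ 1: {1,2,3,4,5,6,7}  [accepting]
'b' @ 2: {}  — no active states
rest 'eaaaccce' ignored (set empty)
final: {}; accept 1 not in set

Answer: REJECT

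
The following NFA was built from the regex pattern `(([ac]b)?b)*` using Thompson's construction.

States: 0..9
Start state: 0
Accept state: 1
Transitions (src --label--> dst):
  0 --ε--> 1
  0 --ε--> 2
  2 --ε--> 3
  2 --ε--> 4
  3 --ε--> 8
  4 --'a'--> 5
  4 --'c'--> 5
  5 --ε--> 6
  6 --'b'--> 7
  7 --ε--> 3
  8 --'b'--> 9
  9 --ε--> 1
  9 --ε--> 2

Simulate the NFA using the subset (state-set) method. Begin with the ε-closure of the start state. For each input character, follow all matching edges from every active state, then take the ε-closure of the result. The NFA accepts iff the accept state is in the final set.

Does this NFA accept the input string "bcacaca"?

start: ε-closure({0}) = {0,1,2,3,4,8}
'b' @ 1: {1,2,3,4,8,9}  ✓accept
'c' @ 2: {5,6}
'a' @ 3: {}  — state set empty
rest 'caca' ignored (set empty)
end set {} — state 1 not in

Answer: REJECT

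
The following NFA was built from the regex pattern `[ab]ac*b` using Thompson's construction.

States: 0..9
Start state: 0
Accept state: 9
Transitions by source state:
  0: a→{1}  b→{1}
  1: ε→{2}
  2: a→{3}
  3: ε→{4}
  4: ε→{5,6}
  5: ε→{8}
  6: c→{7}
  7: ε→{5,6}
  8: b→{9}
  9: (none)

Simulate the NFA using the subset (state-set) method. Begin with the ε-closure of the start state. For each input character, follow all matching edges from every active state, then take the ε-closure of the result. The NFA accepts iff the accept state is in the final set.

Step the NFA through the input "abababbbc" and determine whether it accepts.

Answer: REJECT

Derivation:
S₀ = ε-closure({0}) = {0}
'a' @ 1: {1,2}
'b' @ 2: {}  — no active states
rest 'ababbbc' ignored (set empty)
final: {}; accept 9 not in set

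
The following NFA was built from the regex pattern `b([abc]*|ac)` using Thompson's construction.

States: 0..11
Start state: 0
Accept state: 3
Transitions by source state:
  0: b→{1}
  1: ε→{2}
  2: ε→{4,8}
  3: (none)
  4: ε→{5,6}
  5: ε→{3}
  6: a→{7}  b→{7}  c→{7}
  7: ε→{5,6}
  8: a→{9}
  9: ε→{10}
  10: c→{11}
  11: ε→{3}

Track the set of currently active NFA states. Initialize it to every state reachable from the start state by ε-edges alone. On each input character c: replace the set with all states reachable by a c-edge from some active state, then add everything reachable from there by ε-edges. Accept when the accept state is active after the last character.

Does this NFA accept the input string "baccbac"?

initial (ε-close {0}): {0}
'b' @ 1: {1,2,3,4,5,6,8}  [accepting]
'a' @ 2: {3,5,6,7,9,10}  [accepting]
'c' @ 3: {3,5,6,7,11}  [accepting]
'c' @ 4: {3,5,6,7}  [accepting]
'b' @ 5: {3,5,6,7}  [accepting]
'a' @ 6: {3,5,6,7}  [accepting]
'c' @ 7: {3,5,6,7}  [accepting]
end set {3,5,6,7} — state 3 in

Answer: ACCEPT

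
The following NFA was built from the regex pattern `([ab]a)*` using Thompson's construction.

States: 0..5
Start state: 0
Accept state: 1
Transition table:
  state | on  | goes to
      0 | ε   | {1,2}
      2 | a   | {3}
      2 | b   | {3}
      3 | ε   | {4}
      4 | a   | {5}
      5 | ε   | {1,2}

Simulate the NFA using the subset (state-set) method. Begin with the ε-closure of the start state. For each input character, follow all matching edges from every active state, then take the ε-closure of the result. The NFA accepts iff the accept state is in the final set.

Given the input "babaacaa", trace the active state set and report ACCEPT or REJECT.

Answer: REJECT

Trace:
start: ε-closure({0}) = {0,1,2}
'b' @ 1: {3,4}
'a' @ 2: {1,2,5}  (accept∈set)
'b' @ 3: {3,4}
'a' @ 4: {1,2,5}  (accept∈set)
'a' @ 5: {3,4}
'c' @ 6: {}  — state set empty
rest 'aa' ignored (set empty)
final: {}; accept 1 not in set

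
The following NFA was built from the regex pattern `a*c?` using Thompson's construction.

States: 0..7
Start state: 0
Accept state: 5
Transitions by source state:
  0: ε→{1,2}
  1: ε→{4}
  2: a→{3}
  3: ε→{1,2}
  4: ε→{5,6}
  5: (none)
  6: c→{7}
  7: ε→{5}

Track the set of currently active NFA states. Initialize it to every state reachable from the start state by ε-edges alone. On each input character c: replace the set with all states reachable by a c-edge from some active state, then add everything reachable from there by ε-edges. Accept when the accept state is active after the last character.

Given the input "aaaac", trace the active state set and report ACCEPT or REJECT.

initial (ε-close {0}): {0,1,2,4,5,6}
'a' @ 1: {1,2,3,4,5,6}  [accepting]
'a' @ 2: {1,2,3,4,5,6}  [accepting]
'a' @ 3: {1,2,3,4,5,6}  [accepting]
'a' @ 4: {1,2,3,4,5,6}  [accepting]
'c' @ 5: {5,7}  [accepting]
final: {5,7}; accept 5 in set

Answer: ACCEPT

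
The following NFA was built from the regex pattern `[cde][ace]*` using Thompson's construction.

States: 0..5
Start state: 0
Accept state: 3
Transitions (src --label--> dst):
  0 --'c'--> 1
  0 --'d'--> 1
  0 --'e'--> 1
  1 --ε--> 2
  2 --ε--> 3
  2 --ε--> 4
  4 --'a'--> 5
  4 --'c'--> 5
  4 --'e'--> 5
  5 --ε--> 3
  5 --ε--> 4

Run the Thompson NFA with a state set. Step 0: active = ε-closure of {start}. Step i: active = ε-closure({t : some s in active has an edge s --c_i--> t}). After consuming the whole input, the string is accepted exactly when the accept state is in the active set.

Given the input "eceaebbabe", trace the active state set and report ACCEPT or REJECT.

S₀ = ε-closure({0}) = {0}
'e' @ 1: {1,2,3,4}  ✓accept
'c' @ 2: {3,4,5}  ✓accept
'e' @ 3: {3,4,5}  ✓accept
'a' @ 4: {3,4,5}  ✓accept
'e' @ 5: {3,4,5}  ✓accept
'b' @ 6: {}  — no active states
rest 'babe' ignored (set empty)
after full input: {}  (accept=3 not in)

Answer: REJECT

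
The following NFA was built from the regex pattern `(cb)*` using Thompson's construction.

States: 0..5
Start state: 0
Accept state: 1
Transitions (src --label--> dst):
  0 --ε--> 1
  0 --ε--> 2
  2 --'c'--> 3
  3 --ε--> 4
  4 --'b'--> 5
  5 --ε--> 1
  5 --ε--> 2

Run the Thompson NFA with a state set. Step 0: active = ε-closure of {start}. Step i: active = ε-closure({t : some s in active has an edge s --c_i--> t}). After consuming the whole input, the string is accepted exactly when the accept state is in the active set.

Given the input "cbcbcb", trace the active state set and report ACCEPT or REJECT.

Answer: ACCEPT

Trace:
S₀ = ε-closure({0}) = {0,1,2}
'c' @ 1: {3,4}
'b' @ 2: {1,2,5}  ✓accept
'c' @ 3: {3,4}
'b' @ 4: {1,2,5}  ✓accept
'c' @ 5: {3,4}
'b' @ 6: {1,2,5}  ✓accept
after full input: {1,2,5}  (accept=1 in)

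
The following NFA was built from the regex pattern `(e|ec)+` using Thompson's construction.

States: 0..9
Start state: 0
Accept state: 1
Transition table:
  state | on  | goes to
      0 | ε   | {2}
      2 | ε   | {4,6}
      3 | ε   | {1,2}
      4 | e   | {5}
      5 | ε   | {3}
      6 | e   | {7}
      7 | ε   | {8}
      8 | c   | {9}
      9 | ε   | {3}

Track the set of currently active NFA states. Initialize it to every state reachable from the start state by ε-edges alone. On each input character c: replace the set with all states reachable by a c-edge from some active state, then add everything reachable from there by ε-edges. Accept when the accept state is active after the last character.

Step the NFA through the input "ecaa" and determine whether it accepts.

Answer: REJECT

Trace:
initial (ε-close {0}): {0,2,4,6}
'e' @ 1: {1,2,3,4,5,6,7,8}  ✓accept
'c' @ 2: {1,2,3,4,6,9}  ✓accept
'a' @ 3: {}  — state set empty
rest 'a' ignored (set empty)
end set {} — state 1 not in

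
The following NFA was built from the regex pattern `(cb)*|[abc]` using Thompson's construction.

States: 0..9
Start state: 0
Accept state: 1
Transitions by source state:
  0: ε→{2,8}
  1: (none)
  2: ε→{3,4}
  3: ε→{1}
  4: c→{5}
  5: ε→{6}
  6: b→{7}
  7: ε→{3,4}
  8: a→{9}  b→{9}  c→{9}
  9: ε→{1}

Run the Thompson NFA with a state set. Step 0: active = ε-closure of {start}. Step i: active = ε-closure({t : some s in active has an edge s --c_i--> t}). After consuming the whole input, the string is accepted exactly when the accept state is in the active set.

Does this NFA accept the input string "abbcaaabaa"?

S₀ = ε-closure({0}) = {0,1,2,3,4,8}
'a' @ 1: {1,9}  ✓accept
'b' @ 2: {}  — dead — no transitions
rest 'bcaaabaa' ignored (set empty)
after full input: {}  (accept=1 not in)

Answer: REJECT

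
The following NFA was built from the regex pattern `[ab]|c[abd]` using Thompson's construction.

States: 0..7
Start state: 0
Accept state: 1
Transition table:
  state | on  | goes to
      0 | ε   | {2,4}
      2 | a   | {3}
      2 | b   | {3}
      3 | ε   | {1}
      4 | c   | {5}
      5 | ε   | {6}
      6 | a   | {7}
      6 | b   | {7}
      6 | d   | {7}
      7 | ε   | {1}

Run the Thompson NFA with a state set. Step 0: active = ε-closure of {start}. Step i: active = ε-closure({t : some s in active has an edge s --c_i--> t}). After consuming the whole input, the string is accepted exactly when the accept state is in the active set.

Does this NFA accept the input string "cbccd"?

start: ε-closure({0}) = {0,2,4}
'c' @ 1: {5,6}
'b' @ 2: {1,7}  (accept∈set)
'c' @ 3: {}  — state set empty
rest 'cd' ignored (set empty)
end set {} — state 1 not in

Answer: REJECT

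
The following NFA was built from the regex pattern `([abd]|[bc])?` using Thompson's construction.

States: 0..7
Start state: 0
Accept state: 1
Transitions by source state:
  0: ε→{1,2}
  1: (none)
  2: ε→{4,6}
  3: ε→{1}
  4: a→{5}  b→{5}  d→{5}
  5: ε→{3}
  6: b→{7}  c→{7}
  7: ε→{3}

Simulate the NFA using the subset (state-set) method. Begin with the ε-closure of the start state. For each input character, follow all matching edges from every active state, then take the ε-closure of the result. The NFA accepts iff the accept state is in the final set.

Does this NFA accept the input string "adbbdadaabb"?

initial (ε-close {0}): {0,1,2,4,6}
'a' @ 1: {1,3,5}  (accept∈set)
'd' @ 2: {}  — state set empty
rest 'bbdadaabb' ignored (set empty)
end set {} — state 1 not in

Answer: REJECT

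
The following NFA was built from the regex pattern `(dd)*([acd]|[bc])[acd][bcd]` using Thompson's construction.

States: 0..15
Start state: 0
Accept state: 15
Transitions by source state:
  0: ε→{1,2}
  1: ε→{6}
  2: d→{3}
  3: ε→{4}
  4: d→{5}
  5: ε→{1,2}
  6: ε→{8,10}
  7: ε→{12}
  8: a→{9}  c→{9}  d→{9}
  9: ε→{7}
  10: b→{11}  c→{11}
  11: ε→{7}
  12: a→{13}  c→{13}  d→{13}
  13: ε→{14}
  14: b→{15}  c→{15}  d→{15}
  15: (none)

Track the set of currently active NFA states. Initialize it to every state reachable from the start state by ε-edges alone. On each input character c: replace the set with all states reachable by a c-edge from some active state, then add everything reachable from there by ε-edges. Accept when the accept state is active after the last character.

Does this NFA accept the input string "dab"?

initial (ε-close {0}): {0,1,2,6,8,10}
'd' @ 1: {3,4,7,9,12}
'a' @ 2: {13,14}
'b' @ 3: {15}  ✓accept
after full input: {15}  (accept=15 in)

Answer: ACCEPT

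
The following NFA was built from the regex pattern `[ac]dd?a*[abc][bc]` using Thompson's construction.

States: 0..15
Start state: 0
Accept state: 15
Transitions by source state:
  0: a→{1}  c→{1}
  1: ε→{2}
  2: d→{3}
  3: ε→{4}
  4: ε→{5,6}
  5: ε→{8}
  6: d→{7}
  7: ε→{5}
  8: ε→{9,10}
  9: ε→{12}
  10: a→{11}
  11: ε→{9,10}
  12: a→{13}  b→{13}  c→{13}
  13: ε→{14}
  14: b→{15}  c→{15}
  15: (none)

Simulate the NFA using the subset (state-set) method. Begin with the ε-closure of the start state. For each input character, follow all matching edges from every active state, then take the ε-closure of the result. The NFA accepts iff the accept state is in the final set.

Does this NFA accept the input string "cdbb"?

Answer: ACCEPT

Derivation:
initial (ε-close {0}): {0}
'c' @ 1: {1,2}
'd' @ 2: {3,4,5,6,8,9,10,12}
'b' @ 3: {13,14}
'b' @ 4: {15}  ✓accept
after full input: {15}  (accept=15 in)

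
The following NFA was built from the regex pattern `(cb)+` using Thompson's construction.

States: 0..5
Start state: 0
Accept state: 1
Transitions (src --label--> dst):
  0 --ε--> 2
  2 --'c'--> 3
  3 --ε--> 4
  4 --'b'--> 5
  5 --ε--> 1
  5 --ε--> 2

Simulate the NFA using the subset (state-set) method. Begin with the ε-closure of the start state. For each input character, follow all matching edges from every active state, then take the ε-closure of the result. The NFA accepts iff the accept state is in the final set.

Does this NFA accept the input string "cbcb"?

Answer: ACCEPT

Trace:
initial (ε-close {0}): {0,2}
'c' @ 1: {3,4}
'b' @ 2: {1,2,5}  [accepting]
'c' @ 3: {3,4}
'b' @ 4: {1,2,5}  [accepting]
end set {1,2,5} — state 1 in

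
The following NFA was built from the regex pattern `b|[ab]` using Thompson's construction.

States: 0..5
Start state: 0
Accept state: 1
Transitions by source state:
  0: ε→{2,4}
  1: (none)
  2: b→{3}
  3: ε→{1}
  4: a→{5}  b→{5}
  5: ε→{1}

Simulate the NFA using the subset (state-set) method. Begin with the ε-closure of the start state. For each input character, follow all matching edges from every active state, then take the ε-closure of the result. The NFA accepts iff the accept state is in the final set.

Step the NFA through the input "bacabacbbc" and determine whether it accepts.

start: ε-closure({0}) = {0,2,4}
'b' @ 1: {1,3,5}  [accepting]
'a' @ 2: {}  — no active states
rest 'cabacbbc' ignored (set empty)
final: {}; accept 1 not in set

Answer: REJECT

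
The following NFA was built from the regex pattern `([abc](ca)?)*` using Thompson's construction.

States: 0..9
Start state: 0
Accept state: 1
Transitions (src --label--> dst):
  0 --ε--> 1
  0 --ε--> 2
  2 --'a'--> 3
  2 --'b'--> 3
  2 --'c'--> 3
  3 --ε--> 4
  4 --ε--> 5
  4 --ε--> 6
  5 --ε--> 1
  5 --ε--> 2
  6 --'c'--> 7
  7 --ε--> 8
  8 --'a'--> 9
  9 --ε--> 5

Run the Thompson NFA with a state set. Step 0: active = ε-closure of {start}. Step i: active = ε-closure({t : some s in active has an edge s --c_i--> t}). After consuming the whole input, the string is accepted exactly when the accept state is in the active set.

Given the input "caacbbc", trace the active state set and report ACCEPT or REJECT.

S₀ = ε-closure({0}) = {0,1,2}
'c' @ 1: {1,2,3,4,5,6}  (accept∈set)
'a' @ 2: {1,2,3,4,5,6}  (accept∈set)
'a' @ 3: {1,2,3,4,5,6}  (accept∈set)
'c' @ 4: {1,2,3,4,5,6,7,8}  (accept∈set)
'b' @ 5: {1,2,3,4,5,6}  (accept∈set)
'b' @ 6: {1,2,3,4,5,6}  (accept∈set)
'c' @ 7: {1,2,3,4,5,6,7,8}  (accept∈set)
after full input: {1,2,3,4,5,6,7,8}  (accept=1 in)

Answer: ACCEPT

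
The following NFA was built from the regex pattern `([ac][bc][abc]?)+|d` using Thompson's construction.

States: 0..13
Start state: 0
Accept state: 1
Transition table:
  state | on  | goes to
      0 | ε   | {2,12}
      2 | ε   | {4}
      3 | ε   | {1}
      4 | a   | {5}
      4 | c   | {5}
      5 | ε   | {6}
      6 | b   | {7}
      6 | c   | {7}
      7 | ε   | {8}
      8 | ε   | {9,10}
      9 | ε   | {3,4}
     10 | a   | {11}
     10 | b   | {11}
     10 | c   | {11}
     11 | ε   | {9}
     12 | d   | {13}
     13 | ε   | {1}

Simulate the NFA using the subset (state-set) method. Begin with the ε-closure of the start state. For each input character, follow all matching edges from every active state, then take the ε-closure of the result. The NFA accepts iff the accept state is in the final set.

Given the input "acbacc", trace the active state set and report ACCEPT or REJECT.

Answer: ACCEPT

Trace:
S₀ = ε-closure({0}) = {0,2,4,12}
'a' @ 1: {5,6}
'c' @ 2: {1,3,4,7,8,9,10}  [accepting]
'b' @ 3: {1,3,4,9,11}  [accepting]
'a' @ 4: {5,6}
'c' @ 5: {1,3,4,7,8,9,10}  [accepting]
'c' @ 6: {1,3,4,5,6,9,11}  [accepting]
after full input: {1,3,4,5,6,9,11}  (accept=1 in)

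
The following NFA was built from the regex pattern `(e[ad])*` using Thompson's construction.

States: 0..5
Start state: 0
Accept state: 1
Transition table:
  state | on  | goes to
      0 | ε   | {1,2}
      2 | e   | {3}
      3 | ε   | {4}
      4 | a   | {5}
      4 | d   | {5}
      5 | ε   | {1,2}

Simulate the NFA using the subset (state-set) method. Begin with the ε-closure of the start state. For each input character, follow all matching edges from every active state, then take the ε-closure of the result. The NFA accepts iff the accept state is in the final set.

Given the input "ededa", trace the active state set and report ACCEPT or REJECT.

Answer: REJECT

Trace:
initial (ε-close {0}): {0,1,2}
'e' @ 1: {3,4}
'd' @ 2: {1,2,5}  ✓accept
'e' @ 3: {3,4}
'd' @ 4: {1,2,5}  ✓accept
'a' @ 5: {}  — state set empty
final: {}; accept 1 not in set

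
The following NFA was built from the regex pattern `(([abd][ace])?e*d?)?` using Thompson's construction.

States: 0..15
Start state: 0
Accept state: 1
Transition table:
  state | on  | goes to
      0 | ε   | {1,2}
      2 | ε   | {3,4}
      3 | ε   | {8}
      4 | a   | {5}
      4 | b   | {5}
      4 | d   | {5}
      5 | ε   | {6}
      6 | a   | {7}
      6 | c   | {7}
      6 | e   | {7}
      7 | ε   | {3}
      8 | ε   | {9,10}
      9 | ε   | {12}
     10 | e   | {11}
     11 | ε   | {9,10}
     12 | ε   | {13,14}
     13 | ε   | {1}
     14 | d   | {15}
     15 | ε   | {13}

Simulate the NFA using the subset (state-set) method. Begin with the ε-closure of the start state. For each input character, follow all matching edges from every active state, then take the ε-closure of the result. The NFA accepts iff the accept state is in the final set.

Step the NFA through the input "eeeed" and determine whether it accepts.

Answer: ACCEPT

Steps:
start: ε-closure({0}) = {0,1,2,3,4,8,9,10,12,13,14}
'e' @ 1: {1,9,10,11,12,13,14}  ✓accept
'e' @ 2: {1,9,10,11,12,13,14}  ✓accept
'e' @ 3: {1,9,10,11,12,13,14}  ✓accept
'e' @ 4: {1,9,10,11,12,13,14}  ✓accept
'd' @ 5: {1,13,15}  ✓accept
final: {1,13,15}; accept 1 in set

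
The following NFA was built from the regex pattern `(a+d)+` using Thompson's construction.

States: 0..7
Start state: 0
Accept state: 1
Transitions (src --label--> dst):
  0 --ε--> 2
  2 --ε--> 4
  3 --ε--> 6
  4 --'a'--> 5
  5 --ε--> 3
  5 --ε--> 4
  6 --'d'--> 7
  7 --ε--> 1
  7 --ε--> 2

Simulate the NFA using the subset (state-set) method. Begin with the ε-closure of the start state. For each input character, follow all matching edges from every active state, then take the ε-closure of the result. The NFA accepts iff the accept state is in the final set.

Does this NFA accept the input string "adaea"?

S₀ = ε-closure({0}) = {0,2,4}
'a' @ 1: {3,4,5,6}
'd' @ 2: {1,2,4,7}  [accepting]
'a' @ 3: {3,4,5,6}
'e' @ 4: {}  — no active states
rest 'a' ignored (set empty)
final: {}; accept 1 not in set

Answer: REJECT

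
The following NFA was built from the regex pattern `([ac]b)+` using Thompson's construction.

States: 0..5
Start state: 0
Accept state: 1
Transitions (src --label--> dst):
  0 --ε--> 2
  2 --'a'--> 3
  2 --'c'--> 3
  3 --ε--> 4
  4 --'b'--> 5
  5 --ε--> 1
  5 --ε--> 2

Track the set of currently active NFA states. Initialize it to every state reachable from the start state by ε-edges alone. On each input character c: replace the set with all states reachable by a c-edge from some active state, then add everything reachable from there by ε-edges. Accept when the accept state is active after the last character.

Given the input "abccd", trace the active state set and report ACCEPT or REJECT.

initial (ε-close {0}): {0,2}
'a' @ 1: {3,4}
'b' @ 2: {1,2,5}  (accept∈set)
'c' @ 3: {3,4}
'c' @ 4: {}  — state set empty
rest 'd' ignored (set empty)
end set {} — state 1 not in

Answer: REJECT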